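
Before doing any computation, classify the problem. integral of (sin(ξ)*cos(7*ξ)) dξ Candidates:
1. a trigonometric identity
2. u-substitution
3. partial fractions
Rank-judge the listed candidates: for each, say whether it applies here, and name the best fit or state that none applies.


Method: a trigonometric identity — distinct frequencies under one product (sin(ξ)*cos(7*ξ)): the product-to-sum identity is the systematic route to an integrable form.
- a trigonometric identity: a fit — the right tool for this form.
- u-substitution: no subexpression of the integrand serves as a whole-integral substitution inner — individual terms may offer their own, but none carries its derivative as a factor of the full integrand; a working change of variable would have to be constructed from outside the expression.
- partial fractions: the expression is not a ratio of polynomials that decomposes further.


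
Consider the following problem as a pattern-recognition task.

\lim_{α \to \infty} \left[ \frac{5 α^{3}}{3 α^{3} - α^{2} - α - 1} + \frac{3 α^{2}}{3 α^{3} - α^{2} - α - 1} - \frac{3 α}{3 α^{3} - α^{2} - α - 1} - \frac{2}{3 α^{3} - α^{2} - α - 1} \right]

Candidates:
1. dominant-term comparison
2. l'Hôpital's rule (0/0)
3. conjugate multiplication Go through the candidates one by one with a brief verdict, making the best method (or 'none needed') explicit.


Verdict: dominant-term comparison — growth-rate triage: the leading powers of α decide the limit, everything else is noise.
- dominant-term comparison — a fit — the right tool for this form.
- l'Hôpital's rule (0/0): as a single quotient the expression runs to ∞/∞ at the limit point — an at-infinity form of the rule would apply, though the leading-growth comparison is the direct reading.
- conjugate multiplication: the conjugate move applies to radical differences, which this is not.


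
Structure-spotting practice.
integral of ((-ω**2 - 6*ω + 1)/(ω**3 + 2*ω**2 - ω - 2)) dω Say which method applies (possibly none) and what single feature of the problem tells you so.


Best approach: partial fractions — a proper rational integrand over the factorable ω**3 + 2*ω**2 - ω - 2: partial fractions reduce it to elementary pieces.


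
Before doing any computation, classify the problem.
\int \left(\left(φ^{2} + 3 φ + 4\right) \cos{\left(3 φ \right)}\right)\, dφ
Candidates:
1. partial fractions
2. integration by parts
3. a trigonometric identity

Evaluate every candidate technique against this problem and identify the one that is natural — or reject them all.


Best approach: integration by parts — φ^{2} + 3 φ + 4 dies after finitely many derivatives while \cos{\left(3 φ \right)} cycles under integration — the tabular/parts setup.
- partial fractions — there is no rational-function structure to decompose.
- integration by parts — applicable, and directly so.
- a trigonometric identity — no even trigonometric power and no product of distinct frequencies to rewrite.


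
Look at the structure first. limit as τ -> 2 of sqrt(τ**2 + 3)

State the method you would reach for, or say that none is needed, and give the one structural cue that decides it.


Technique: no special technique — no denominator vanishes and nothing blows up at 2: direct substitution is the whole computation.


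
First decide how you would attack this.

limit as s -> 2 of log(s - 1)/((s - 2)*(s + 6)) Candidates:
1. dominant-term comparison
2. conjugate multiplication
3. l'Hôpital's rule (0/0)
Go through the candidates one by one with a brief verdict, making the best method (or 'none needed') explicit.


Diagnosis: l'Hôpital's rule (0/0) — numerator and denominator both vanish at 2 — a genuine 0/0 form, which is exactly when l'Hôpital applies. The standard small-argument limits would also carry it; the rule is the systematic route.
- dominant-term comparison: no dominant power emerges to decide the limit by degree comparison.
- conjugate multiplication — multiplying by a conjugate would not remove any indeterminacy here.
- l'Hôpital's rule (0/0): applicable, and directly so.


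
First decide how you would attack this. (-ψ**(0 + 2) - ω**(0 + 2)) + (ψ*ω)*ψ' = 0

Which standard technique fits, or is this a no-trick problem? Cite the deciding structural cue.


Verdict: the homogeneous substitution — scaling ω and ψ together leaves the slope fixed — it depends only on ψ/ω, so substitute the ratio. Rearranged, this also fits the Bernoulli template directly; the homogeneous substitution reads the structure without the rearrangement.


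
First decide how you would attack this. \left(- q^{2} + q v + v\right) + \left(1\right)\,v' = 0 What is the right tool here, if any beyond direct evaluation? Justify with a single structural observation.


Verdict: a linear integrating factor — linear in the unknown with genuine forcing: multiply through by the exponential of the integrated coefficient and the left side closes into one derivative.


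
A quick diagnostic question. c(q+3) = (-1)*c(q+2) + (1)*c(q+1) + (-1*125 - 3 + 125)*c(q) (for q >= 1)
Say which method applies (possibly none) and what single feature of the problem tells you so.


Technique: the characteristic-root method — because shifting q leaves the equation's coefficients unchanged, exponential trials reduce it to algebra.


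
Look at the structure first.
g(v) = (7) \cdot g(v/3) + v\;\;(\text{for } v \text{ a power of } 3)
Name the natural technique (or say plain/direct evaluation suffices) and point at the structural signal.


Technique: the master substitution — the argument shrinks by the factor 3, so measure the index on a logarithmic scale and the recursion becomes a shift.


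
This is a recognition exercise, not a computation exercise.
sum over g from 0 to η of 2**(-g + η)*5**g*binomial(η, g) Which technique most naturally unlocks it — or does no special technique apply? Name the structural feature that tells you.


Diagnosis: the binomial theorem — terms weighting binomial(η, g) against matched powers of 5 and 2 reassemble into (5 + 2)^η by the binomial theorem.


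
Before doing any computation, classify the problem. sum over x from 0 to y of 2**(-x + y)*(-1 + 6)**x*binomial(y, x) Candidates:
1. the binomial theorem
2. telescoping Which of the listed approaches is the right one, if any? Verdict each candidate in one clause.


Best approach: the binomial theorem — the summand is term x of a binomial expansion in (-1 + 6) and 2; the whole sum is a single power.
- the binomial theorem — applies; the problem has the shape this method handles.
- telescoping: neither a shifted-difference shape nor integer-spaced poles are present.


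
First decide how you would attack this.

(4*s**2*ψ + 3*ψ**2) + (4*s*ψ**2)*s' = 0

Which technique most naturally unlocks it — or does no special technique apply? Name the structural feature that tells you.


Diagnosis: the exact-equation method — this form is already the differential of something: the matching mixed partials of 4*s**2*ψ + 3*ψ**2 and 4*s*ψ**2 prove it.


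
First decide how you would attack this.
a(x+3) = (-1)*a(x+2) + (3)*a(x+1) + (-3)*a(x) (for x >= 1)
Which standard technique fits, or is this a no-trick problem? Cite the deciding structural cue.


Diagnosis: the characteristic-root method — try a geometric ansatz r^x: constant coefficients turn the recurrence into one polynomial equation in r.


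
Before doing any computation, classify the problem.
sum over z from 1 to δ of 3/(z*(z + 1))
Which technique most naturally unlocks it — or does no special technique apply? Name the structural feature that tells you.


Verdict: telescoping — 3/(z*(z + 1)) is a collapsed telescope: expand it into simple fractions to see the cancellation.


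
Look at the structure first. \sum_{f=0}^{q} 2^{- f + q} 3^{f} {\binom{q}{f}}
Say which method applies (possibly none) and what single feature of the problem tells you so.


Technique: the binomial theorem — {\binom{q}{f}} weighting matched powers of 3 and 2 is the expanded form of (3 + 2)^q — fold it back up.


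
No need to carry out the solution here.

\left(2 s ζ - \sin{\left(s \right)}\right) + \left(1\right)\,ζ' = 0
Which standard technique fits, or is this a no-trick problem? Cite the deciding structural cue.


Diagnosis: a linear integrating factor — ζ enters only linearly with coefficient 2 s; multiply by exp of the integral of 2 s and the left side becomes one derivative.


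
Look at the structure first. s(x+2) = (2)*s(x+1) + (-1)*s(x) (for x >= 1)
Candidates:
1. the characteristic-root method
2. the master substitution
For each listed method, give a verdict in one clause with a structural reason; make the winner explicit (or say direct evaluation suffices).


Method: the characteristic-root method — because shifting x leaves the equation's coefficients unchanged, exponential trials reduce it to algebra.
- the characteristic-root method — yes, a natural case for it.
- the master substitution — no fixed divisor shrinks the index between calls.


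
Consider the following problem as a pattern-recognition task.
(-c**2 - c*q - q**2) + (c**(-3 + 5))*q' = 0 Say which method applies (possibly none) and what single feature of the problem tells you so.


Best approach: the homogeneous substitution — the slope is degree-zero homogeneous: the ratio substitution v = q/c collapses it.


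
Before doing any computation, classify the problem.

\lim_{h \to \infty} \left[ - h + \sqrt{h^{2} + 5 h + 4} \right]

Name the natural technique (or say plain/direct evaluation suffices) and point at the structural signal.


Technique: conjugate multiplication — two divergent pieces with a minus sign between them and a radical in the mix: rationalize \sqrt{h^{2} + 5 h + 4} - h before any limit law applies.


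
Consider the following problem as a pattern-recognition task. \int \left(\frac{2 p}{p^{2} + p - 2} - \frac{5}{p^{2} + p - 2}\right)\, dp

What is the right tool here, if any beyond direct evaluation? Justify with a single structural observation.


Best approach: partial fractions — the factorization of p^{2} + p - 2 is the whole battle; after it, each term is a table integral.


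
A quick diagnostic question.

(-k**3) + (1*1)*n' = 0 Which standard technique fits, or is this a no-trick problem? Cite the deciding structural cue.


Technique: no special technique — with n absent the equation is not coupled at all: direct integration in k.


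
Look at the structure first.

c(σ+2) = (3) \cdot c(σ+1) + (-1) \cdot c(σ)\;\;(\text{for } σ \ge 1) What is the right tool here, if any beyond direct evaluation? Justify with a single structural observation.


Method: the characteristic-root method — the recurrence treats every index alike (constant coefficients, no forcing) — precisely the regime where r^σ trials close it.


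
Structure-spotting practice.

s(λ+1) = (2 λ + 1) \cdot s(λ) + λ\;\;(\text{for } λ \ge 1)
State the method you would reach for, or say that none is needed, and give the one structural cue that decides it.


Diagnosis: a summation factor — first-order, linear, moving coefficient 2 λ + 1: the discrete analogue of an integrating factor handles it.


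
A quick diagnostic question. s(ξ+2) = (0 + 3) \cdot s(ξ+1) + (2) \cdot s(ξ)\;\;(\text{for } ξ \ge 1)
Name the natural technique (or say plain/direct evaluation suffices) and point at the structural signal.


Technique: the characteristic-root method — because shifting ξ leaves the equation's coefficients unchanged, exponential trials reduce it to algebra.


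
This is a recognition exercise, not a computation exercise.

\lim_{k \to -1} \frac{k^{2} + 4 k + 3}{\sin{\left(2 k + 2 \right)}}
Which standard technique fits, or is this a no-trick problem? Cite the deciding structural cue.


Best approach: l'Hôpital's rule (0/0) — the 0/0 form at -1 is the signature situation for l'Hôpital's rule. One could equally expand both pieces locally and compare leading terms; the rule does that in one stroke.


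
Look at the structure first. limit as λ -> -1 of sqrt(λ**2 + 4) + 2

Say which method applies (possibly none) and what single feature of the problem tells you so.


Technique: no special technique — no zero denominators, no indeterminate clash at -1 — substitute and read off the value.


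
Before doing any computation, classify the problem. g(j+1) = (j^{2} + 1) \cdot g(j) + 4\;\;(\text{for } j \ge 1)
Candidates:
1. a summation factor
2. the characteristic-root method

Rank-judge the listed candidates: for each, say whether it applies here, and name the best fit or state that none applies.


Diagnosis: a summation factor — it is first-order linear but the coefficient j^{2} + 1 depends on the index, so multiply through by a summation factor to telescope it.
- a summation factor: yes — fits the structure here.
- the characteristic-root method: the coefficients vary with the index, breaking the constant-coefficient structure the method needs.


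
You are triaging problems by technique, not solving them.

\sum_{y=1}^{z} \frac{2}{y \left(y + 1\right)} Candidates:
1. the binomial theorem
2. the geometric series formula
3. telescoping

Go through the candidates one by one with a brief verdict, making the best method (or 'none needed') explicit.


Technique: telescoping — one partial-fraction pass turns \frac{2}{y \left(y + 1\right)} into a shifted difference, and shifted differences telescope.
- the binomial theorem — the terms do not reassemble into a binomial power.
- the geometric series formula: no single multiplier carries one term to the next throughout the sum.
- telescoping: a fit — the right tool for this form.


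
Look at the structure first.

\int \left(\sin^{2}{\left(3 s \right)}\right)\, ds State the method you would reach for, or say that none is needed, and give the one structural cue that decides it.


Diagnosis: a trigonometric identity — \sin^{2}{\left(3 s \right)} carries an even exponent — trade it for double-angle cosines before integrating.


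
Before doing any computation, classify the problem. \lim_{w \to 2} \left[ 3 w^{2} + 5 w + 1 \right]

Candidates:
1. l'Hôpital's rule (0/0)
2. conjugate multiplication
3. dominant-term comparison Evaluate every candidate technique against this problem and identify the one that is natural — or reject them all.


Diagnosis: no special technique — no vanishing denominator and no indeterminate clash at the point — evaluation is immediate.
- l'Hôpital's rule (0/0) — evaluation at the point is determinate, so the rule has nothing to repair.
- conjugate multiplication — multiplying by a conjugate would not remove any indeterminacy here.
- dominant-term comparison: this limit is not decided by comparing polynomial growth at infinity.


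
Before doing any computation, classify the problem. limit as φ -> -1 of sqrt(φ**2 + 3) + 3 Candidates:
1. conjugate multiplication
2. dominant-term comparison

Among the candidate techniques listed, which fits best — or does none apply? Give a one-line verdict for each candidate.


Technique: no special technique — nothing blocks direct substitution at -1: plug in and finish.
- conjugate multiplication — there are no radicals in tension whose conjugate would simplify matters.
- dominant-term comparison — no dominant-degree comparison decides it.


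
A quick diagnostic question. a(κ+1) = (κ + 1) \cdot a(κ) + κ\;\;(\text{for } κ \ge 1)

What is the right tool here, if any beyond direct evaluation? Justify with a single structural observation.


Best approach: a summation factor — first-order, linear, moving coefficient κ + 1: the discrete analogue of an integrating factor handles it.


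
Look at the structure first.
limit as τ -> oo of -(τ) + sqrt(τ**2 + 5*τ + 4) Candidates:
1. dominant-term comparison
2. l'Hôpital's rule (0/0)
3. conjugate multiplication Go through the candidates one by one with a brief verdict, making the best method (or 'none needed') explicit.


Best approach: conjugate multiplication — neither sqrt(τ**2 + 5*τ + 4) nor τ converges alone, so rewrite their difference as a conjugate-rationalized quotient first.
- dominant-term comparison — this limit is not decided by comparing leading-term growth at infinity.
- l'Hôpital's rule (0/0): no quotient structure at all: the clash is ∞ minus ∞, which rationalizing converts into a tractable ratio.
- conjugate multiplication — yes, a natural case for it.


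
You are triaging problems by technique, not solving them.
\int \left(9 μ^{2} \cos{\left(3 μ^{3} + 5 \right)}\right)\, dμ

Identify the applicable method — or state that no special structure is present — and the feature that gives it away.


Method: u-substitution — collected, the integrand has one factor that is, up to a constant, the derivative of an inner expression the rest depends on — substitute for that inner expression.


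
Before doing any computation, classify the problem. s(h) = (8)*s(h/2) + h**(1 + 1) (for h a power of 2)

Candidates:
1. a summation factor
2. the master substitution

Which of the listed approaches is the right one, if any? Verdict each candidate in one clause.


Verdict: the master substitution — treat m = log base 2 of h as the new clock: one recursion step advances m by one while h scales by 2.
- a summation factor — the recursion divides its index rather than shifting it — there is no previous-term chain for a summation factor to telescope.
- the master substitution — a fit — the right tool for this form.


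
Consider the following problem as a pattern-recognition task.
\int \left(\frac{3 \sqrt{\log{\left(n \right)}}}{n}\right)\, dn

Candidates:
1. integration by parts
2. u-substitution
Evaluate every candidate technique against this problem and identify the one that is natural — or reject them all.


Best approach: u-substitution — collected, the integrand has one factor that is, up to a constant, the derivative of an inner expression the rest depends on — substitute for that inner expression.
- integration by parts — the nonconstant-polynomial-times-standard-kernel pattern (an exp, sine, cosine, or logarithm partner) is absent.
- u-substitution: a fit — the right tool for this form.


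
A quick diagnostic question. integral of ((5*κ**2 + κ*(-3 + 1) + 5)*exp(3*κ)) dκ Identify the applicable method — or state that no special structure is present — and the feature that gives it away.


Verdict: integration by parts — a polynomial (5*κ**2 + κ*(-3 + 1) + 5) against the kernel exp(3*κ) is the signature bounded-ladder case for integration by parts.


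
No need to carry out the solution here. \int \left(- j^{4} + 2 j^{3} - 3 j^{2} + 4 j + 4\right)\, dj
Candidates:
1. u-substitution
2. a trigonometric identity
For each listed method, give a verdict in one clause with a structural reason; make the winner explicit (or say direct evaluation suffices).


Best approach: no special technique — a term-by-term power-rule job in j; no substitution or rearrangement earns its keep here.
- u-substitution: any workable substitution here is cosmetic — the integrand is already in directly integrable form.
- a trigonometric identity: with no trigonometric functions present, identity rewriting has no target.


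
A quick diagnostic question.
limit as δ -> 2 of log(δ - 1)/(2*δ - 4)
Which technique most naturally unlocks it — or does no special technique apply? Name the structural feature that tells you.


Technique: l'Hôpital's rule (0/0) — substituting 2 gives 0 over 0; differentiate top and bottom once and re-evaluate. The standard small-argument limits would also carry it; the rule is the systematic route.


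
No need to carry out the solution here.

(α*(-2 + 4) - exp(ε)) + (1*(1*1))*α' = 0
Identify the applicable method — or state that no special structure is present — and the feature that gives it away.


Best approach: a linear integrating factor — the unknown enters only to the first power against a nonzero forcing term — the integrating-factor template applies directly.


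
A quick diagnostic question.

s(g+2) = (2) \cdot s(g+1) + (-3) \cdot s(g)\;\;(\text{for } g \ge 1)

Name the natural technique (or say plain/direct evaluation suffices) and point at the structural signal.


Verdict: the characteristic-root method — the recurrence is linear and homogeneous with constant coefficients, so the ansatz r^g turns it into a polynomial equation for r.


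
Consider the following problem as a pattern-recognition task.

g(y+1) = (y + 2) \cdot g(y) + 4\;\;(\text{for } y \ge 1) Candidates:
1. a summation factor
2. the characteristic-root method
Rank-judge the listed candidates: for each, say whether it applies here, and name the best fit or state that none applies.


Method: a summation factor — with the index-dependent coefficient y + 2, dividing by the cumulative product turns the left side into a pure difference.
- a summation factor — yes, a natural case for it.
- the characteristic-root method — an index-dependent weight blocks the pure exponential ansatz.


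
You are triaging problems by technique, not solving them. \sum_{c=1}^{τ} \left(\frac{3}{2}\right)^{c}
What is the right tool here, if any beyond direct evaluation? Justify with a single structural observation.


Method: the geometric series formula — the ratio of consecutive terms is the constant \frac{3}{2}, independent of the index — a geometric sum.


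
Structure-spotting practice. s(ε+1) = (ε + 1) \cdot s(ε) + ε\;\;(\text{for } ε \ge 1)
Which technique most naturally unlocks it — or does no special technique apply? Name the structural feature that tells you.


Technique: a summation factor — an index-dependent multiplier ε + 1 rules out characteristic roots; a summation factor converts it to a pure difference.


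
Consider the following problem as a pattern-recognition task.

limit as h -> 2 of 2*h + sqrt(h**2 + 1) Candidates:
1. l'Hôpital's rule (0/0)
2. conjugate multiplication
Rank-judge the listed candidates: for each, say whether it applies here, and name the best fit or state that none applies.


Method: no special technique — the expression is continuous at 2 — substitute and evaluate; no indeterminate form appears.
- l'Hôpital's rule (0/0) — substituting the point gives a finite value outright — there is no indeterminate clash to repair.
- conjugate multiplication: no difference of divergent radicals appears, so rationalizing has nothing to cancel.


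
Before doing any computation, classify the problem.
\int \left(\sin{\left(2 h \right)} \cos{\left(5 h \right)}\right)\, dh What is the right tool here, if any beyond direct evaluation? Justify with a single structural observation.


Diagnosis: a trigonometric identity — \sin{\left(2 h \right)} \cos{\left(5 h \right)} is a beat pattern — rewrite the product as a sum of single-frequency waves before integrating.


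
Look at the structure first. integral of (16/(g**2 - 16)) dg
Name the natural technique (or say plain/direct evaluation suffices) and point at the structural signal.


Diagnosis: partial fractions — the factorization of g**2 - 16 is the whole battle; after it, each term is a table integral.


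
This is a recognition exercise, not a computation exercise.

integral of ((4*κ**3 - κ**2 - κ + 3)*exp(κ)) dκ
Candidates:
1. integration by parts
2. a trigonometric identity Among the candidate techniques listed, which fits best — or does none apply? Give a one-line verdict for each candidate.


Method: integration by parts — the integrand splits as 4*κ**3 - κ**2 - κ + 3 times exp(κ) — repeatedly differentiating the polynomial part kills it, which is the parts ladder.
- integration by parts — a fit — the right tool for this form.
- a trigonometric identity — no sine or cosine appears, so there is nothing for a trigonometric identity to act on.


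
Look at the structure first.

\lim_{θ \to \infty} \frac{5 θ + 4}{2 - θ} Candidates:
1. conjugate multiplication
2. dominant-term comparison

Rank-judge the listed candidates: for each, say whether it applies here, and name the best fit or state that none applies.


Diagnosis: dominant-term comparison — divide by the highest power of θ present: lower-order terms vanish and the dominant ratio remains.
- conjugate multiplication: rationalization has no target — no divergent radical difference appears.
- dominant-term comparison — yes, a natural case for it.


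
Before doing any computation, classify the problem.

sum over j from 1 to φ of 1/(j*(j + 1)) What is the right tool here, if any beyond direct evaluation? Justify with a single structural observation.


Diagnosis: telescoping — after splitting 1/(j*(j + 1)) into partial fractions, the pieces are shifted copies of one function and cancel telescopically.


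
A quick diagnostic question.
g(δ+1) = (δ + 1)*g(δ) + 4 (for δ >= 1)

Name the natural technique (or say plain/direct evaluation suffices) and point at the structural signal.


Diagnosis: a summation factor — the coefficient δ + 1 drifts with the index, so no fixed root exists; normalizing by the cumulative product telescopes it.


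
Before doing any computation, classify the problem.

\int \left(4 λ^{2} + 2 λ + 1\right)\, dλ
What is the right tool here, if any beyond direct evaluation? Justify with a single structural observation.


Method: no special technique — nothing composite, nothing rational, nothing trigonometric — each constant-multiple power of λ integrates by the power rule alone.


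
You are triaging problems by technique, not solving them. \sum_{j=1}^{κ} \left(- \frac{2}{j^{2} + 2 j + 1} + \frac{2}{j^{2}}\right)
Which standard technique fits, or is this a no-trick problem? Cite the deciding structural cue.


Technique: telescoping — spot the paired structure — each term adds \frac{2}{j^{2}} and subtracts its successor value, which the next term restores: the definition of a telescoping chain.


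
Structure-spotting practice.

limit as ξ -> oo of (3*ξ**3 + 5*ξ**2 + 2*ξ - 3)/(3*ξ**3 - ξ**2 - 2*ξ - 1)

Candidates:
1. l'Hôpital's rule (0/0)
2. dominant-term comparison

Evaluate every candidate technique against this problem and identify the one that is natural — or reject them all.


Verdict: dominant-term comparison — divide by the highest power of ξ present: lower-order terms vanish and the dominant ratio remains.
- l'Hôpital's rule (0/0) — no 0/0 form appears: written as one quotient, top and bottom both grow without bound, and the ratio is decided by their leading terms.
- dominant-term comparison: yes — fits the structure here.


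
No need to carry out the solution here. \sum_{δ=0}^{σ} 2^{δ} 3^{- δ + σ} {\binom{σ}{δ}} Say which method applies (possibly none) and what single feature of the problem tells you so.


Verdict: the binomial theorem — the binomial coefficients weight matched powers of 2 and 3, which is exactly the expansion of a binomial power.


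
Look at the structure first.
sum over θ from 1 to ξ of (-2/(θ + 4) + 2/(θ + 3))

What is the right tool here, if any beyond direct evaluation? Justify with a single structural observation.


Diagnosis: telescoping — the generic term is a one-step difference of 2/(θ + 3), so partial sums shortcut to endpoint evaluation.


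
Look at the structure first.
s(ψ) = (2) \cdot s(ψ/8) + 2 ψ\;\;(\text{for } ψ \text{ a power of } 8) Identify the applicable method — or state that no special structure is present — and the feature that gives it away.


Technique: the master substitution — the argument contracts 8-fold per step: reindex ψ exponentially and solve the linear recurrence in the new index.


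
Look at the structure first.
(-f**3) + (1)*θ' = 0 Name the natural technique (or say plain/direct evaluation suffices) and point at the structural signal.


Best approach: no special technique — the slope is a function of f alone, so integrate both sides directly.


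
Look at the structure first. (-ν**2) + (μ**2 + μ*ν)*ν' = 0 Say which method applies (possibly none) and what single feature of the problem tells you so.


Method: the homogeneous substitution — solved for the derivative, the right side is unchanged under scaling μ and ν together — it depends only on the ratio ν/μ, so substitute a single ratio variable. Rewriting — with the variables' roles exchanged where the shape demands it — would expose a Bernoulli structure too; the homogeneous substitution simply reads the degrees directly.


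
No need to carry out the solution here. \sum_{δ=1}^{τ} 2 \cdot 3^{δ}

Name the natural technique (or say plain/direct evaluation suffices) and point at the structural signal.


Method: the geometric series formula — term-over-term division gives 3 every time — index-free ratio, geometric sum formula applies.


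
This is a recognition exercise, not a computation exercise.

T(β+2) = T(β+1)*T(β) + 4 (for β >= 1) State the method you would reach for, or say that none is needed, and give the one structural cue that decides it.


Diagnosis: no special technique — nonlinear feedback in the recursion rules out every root- or factor-based technique.


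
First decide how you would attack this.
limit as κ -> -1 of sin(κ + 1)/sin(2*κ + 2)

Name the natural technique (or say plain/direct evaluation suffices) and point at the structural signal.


Technique: l'Hôpital's rule (0/0) — numerator and denominator both vanish at -1 — a genuine 0/0 form, which is exactly when l'Hôpital applies. A first-order expansion at the point is an equally standard path; the rule packages it.


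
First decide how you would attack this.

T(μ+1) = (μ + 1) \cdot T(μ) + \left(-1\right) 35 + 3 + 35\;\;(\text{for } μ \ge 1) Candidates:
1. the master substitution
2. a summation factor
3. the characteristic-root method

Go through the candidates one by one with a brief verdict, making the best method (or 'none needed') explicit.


Method: a summation factor — one-term recursion with variable weight μ + 1 is solved by product normalization, not by root-finding.
- the master substitution: the recursion shifts the index rather than dividing it.
- a summation factor — yes — fits the structure here.
- the characteristic-root method: the coefficients change with the index, which the root method cannot absorb.


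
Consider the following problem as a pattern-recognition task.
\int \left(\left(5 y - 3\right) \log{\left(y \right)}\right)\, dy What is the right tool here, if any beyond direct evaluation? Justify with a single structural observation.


Method: integration by parts — take \log{\left(y \right)} as the piece to differentiate: what remains is a power-rule integral in disguise.


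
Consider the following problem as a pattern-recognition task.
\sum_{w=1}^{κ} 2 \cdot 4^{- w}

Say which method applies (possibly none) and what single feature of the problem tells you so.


Method: the geometric series formula — consecutive terms stand in a fixed index-free ratio — the geometric sum formula closes it.


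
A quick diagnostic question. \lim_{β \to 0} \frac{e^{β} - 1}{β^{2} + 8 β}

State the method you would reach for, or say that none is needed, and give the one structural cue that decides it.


Verdict: l'Hôpital's rule (0/0) — numerator and denominator both vanish at 0 — a genuine 0/0 form, which is exactly when l'Hôpital applies. A first-order expansion at the point is an equally standard path; the rule packages it.


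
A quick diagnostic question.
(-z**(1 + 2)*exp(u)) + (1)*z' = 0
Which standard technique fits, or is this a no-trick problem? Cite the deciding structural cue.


Verdict: separation of variables — solved for the derivative, the right side splits multiplicatively into a function of each variable alone — divide and integrate each side.


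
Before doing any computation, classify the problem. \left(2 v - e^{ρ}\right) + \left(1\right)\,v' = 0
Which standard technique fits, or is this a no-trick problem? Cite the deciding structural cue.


Diagnosis: a linear integrating factor — the equation is linear in v with coefficient 2; multiplying by the integrating factor exp(∫2) makes the left side a perfect derivative.


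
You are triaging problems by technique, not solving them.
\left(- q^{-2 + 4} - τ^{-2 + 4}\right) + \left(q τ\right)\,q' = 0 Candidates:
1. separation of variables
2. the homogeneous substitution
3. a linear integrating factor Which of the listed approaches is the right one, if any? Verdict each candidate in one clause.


Technique: the homogeneous substitution — the slope is degree-zero homogeneous: the ratio substitution v = q/τ collapses it. Rearranged, this also fits the Bernoulli template directly; the homogeneous substitution reads the structure without the rearrangement.
- separation of variables: no algebra isolates the independent variable on one side and the unknown on the other.
- the homogeneous substitution: applicable, and directly so.
- a linear integrating factor: a nonlinear term in the unknown puts this outside the integrating-factor template.


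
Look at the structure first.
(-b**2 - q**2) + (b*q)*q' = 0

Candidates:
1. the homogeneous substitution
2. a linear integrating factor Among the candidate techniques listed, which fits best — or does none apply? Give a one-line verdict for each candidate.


Best approach: the homogeneous substitution — the slope's numerator and denominator have matching total degree, so it depends only on q/b and the ratio substitution collapses it. Rearranged, this also fits the Bernoulli template directly; the homogeneous substitution reads the structure without the rearrangement.
- the homogeneous substitution — a fit — the right tool for this form.
- a linear integrating factor: the unknown enters nonlinearly (through a power, a denominator, or a transcendental function), which the linear integrating-factor recipe cannot absorb as-is — any repair would come from a preliminary substitution, not the factor.


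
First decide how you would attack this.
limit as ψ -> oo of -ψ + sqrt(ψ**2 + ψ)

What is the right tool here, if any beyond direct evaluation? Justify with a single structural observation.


Technique: conjugate multiplication — turning the difference into a conjugate-rationalized ratio makes the limit readable.


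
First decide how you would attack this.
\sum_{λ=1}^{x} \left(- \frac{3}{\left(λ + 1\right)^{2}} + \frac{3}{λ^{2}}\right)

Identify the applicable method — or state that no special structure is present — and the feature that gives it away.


Verdict: telescoping — the summand is \frac{3}{λ^{2}} minus the same expression shifted by one, so consecutive terms cancel in pairs.


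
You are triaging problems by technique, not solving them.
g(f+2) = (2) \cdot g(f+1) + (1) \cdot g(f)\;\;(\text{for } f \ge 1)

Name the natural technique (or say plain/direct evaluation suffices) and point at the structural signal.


Verdict: the characteristic-root method — the recurrence is linear and homogeneous with constant coefficients, so the ansatz r^f turns it into a polynomial equation for r.


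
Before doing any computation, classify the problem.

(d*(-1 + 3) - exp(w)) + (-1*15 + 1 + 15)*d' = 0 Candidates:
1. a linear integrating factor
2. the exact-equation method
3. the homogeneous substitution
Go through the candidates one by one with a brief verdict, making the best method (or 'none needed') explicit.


Diagnosis: a linear integrating factor — the unknown enters only to the first power against a nonzero forcing term — the integrating-factor template applies directly.
- a linear integrating factor: yes, a natural case for it.
- the exact-equation method — exactness fails on the nose — the mixed partials do not match.
- the homogeneous substitution: the slope changes under joint rescaling, failing the degree-zero test.


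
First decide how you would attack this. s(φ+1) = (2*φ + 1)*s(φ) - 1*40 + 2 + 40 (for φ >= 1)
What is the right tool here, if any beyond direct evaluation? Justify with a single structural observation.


Method: a summation factor — normalize by the running product of 2*φ + 1: the left side becomes a difference, and differences sum.


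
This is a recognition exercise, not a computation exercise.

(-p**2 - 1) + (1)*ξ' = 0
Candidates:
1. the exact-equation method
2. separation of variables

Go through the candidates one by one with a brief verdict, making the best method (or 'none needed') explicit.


Best approach: no special technique — solved for the derivative, no ξ appears — this is antidifferentiation in p wearing ODE clothing.
- the exact-equation method: no dependence on the unknown anywhere: exactness is a label without content here.
- separation of variables — any separation here is vacuous (nothing depends on the unknown); direct integration is the honest label.


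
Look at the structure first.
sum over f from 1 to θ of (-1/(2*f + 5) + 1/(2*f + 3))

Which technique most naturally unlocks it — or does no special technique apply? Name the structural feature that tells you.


Technique: telescoping — the summand is built as 1/(2*f + 3) minus its own successor — adjacent terms annihilate down the line.


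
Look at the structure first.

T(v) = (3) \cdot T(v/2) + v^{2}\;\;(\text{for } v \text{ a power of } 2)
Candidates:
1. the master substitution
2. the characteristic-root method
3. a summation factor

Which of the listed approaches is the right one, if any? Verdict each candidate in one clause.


Technique: the master substitution — the argument shrinks by the factor 2, so measure the index on a logarithmic scale and the recursion becomes a shift.
- the master substitution — a fit — the right tool for this form.
- the characteristic-root method — a divided-index call is not the fixed-shift linear shape that characteristic roots solve.
- a summation factor — the recursion divides its index rather than shifting it — there is no previous-term chain for a summation factor to telescope.


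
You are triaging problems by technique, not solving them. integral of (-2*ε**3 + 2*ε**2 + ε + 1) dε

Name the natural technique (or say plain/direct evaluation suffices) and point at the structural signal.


Best approach: no special technique — scan for structure and find none: constant multiples of powers of ε, integrate directly.


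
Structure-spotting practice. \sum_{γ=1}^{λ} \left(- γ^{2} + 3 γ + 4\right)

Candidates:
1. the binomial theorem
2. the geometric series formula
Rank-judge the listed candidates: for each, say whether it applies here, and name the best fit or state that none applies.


Best approach: no special technique — constant-multiple powers of γ with no cancellation partners and no common ratio — use the standard power-sum formulas.
- the binomial theorem: no binomial coefficients pair up with complementary powers here.
- the geometric series formula — the term-to-term ratio changes with the index, so the geometric formula cannot close it.


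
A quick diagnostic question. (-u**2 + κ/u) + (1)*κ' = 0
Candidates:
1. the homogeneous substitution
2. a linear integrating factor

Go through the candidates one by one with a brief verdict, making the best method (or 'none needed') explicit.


Diagnosis: a linear integrating factor — the unknown enters only to the first power against a nonzero forcing term — the integrating-factor template applies directly.
- the homogeneous substitution: the slope is not a function of the ratio of the variables alone.
- a linear integrating factor — a fit — the right tool for this form.


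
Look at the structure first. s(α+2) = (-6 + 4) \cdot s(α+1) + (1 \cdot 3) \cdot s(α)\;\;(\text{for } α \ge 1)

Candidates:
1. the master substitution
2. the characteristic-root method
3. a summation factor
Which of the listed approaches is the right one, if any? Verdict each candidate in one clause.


Verdict: the characteristic-root method — because shifting α leaves the equation's coefficients unchanged, exponential trials reduce it to algebra.
- the master substitution — the recursion shifts the index rather than dividing it.
- the characteristic-root method — applies; the problem has the shape this method handles.
- a summation factor: the recurrence reaches back more than one step, outside the first-order family a summation factor normalizes.
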